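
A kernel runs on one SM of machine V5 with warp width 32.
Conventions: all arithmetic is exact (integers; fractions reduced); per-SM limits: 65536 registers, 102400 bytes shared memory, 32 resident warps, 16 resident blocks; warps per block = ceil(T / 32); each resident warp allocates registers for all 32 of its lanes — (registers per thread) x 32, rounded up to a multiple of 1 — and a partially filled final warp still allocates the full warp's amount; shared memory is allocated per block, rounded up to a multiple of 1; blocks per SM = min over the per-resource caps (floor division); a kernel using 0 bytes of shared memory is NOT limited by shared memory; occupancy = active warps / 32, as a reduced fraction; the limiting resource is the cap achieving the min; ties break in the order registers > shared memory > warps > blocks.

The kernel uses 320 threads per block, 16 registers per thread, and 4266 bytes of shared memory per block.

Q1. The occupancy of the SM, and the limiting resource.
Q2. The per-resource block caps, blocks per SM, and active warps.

Answer: occupancy 15/16, limited by warps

registers: 12 blocks
shared memory: 24 blocks
warps: 3 blocks
blocks: 16 blocks

Answer: 3 blocks, 30 active warps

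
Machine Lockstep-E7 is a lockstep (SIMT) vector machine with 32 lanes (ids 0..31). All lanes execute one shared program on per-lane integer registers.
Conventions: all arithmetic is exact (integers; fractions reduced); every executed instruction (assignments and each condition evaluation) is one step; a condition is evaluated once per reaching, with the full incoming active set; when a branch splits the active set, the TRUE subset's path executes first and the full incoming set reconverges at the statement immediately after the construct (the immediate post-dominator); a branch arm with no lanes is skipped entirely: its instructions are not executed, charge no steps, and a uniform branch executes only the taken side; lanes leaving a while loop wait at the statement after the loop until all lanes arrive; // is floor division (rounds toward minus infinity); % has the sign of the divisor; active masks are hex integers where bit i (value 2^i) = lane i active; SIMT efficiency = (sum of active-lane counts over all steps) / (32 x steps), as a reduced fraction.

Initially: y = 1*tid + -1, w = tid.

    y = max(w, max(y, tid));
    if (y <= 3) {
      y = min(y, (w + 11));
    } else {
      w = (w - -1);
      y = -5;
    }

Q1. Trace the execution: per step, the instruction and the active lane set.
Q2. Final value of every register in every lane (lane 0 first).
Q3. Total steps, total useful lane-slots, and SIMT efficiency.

step 0: y <- max(w, max(y, tid))     0xffffffff
step 1: eval (y <= 3)                0xffffffff
step 2: y <- min(y, (w + 11))        0x0000000f
step 3: w <- (w - -1)                0xfffffff0
step 4: y <- -5                      0xfffffff0

Answer: 5 steps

y: 0,1,2,3,-5,-5,-5,-5,-5,-5,-5,-5,-5,-5,-5,-5,-5,-5,-5,-5,-5,-5,-5,-5,-5,-5,-5,-5,-5,-5,-5,-5
w: 0,1,2,3,5,6,7,8,9,10,11,12,13,14,15,16,17,18,19,20,21,22,23,24,25,26,27,28,29,30,31,32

steps = 5; useful = 124; efficiency = 124/160 = 31/40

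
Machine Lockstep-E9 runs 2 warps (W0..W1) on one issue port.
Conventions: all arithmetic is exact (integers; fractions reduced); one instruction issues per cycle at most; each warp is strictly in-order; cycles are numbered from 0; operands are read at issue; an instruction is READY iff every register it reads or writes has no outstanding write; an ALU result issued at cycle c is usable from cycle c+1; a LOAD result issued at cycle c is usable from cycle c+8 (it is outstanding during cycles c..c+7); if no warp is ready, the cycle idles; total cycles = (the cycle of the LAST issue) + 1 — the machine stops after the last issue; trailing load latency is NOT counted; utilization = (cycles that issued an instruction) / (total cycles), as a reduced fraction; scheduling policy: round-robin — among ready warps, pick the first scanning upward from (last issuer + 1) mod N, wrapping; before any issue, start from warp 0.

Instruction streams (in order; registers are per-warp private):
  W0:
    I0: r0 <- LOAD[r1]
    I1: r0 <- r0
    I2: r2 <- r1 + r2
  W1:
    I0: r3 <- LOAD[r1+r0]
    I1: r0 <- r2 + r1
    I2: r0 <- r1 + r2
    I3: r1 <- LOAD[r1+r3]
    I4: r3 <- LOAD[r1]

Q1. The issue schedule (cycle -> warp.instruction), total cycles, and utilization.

cycle 0: W0.I0
cycle 1: W1.I0
cycle 2: W1.I1
cycle 3: W1.I2
cycle 4: idle
cycle 5: idle
cycle 6: idle
cycle 7: idle
cycle 8: W0.I1
cycle 9: W1.I3
cycle 10: W0.I2
cycle 11: idle
cycle 12: idle
cycle 13: idle
cycle 14: idle
cycle 15: idle
cycle 16: idle
cycle 17: W1.I4

Answer: 18 cycles, utilization 4/9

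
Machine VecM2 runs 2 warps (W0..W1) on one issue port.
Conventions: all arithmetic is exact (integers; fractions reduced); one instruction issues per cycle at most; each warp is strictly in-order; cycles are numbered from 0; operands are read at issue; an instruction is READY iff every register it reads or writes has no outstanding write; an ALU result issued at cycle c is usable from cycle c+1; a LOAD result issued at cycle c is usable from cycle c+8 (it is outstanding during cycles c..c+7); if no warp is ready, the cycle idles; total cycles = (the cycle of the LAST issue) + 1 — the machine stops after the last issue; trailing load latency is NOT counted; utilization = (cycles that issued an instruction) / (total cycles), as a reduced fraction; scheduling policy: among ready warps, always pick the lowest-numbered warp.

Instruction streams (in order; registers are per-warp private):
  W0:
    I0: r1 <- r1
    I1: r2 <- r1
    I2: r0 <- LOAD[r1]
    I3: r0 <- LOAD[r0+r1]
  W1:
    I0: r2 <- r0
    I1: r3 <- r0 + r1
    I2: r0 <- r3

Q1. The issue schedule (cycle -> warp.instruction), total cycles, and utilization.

cycle 0: W0.I0
cycle 1: W0.I1
cycle 2: W0.I2
cycle 3: W1.I0
cycle 4: W1.I1
cycle 5: W1.I2
cycle 6: idle
cycle 7: idle
cycle 8: idle
cycle 9: idle
cycle 10: W0.I3

Answer: 11 cycles, utilization 7/11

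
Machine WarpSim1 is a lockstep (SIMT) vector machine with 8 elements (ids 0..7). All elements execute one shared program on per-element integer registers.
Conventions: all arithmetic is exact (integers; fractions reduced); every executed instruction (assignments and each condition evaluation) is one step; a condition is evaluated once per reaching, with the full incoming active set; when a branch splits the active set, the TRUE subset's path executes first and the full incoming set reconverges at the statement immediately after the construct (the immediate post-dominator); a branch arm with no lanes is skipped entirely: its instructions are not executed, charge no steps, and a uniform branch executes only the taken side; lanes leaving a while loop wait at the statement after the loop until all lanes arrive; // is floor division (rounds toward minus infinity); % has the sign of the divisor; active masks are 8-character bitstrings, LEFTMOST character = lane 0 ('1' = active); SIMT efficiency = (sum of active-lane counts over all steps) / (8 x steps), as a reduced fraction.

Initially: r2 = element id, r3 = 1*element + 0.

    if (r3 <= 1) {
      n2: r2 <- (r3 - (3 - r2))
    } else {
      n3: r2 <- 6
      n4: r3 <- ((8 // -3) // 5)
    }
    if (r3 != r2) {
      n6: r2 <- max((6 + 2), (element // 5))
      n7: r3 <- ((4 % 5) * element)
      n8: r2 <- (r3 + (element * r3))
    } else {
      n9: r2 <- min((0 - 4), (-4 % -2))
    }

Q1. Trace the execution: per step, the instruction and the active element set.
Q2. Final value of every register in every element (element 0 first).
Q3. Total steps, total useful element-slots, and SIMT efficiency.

step 0: eval (r3 <= 1)               11111111
step 1: r2 <- (r3 - (3 - r2))        11000000
step 2: r2 <- 6                      00111111
step 3: r3 <- ((8 // -3) // 5)       00111111
step 4: eval (r3 != r2)              11111111
step 5: r2 <- max((6 + 2), (element // 5)) 11111111
step 6: r3 <- ((4 % 5) * element)    11111111
step 7: r2 <- (r3 + (element * r3))  11111111

Answer: 8 steps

r2: 0,8,24,48,80,120,168,224
r3: 0,4,8,12,16,20,24,28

steps = 8; useful = 54; efficiency = 54/64 = 27/32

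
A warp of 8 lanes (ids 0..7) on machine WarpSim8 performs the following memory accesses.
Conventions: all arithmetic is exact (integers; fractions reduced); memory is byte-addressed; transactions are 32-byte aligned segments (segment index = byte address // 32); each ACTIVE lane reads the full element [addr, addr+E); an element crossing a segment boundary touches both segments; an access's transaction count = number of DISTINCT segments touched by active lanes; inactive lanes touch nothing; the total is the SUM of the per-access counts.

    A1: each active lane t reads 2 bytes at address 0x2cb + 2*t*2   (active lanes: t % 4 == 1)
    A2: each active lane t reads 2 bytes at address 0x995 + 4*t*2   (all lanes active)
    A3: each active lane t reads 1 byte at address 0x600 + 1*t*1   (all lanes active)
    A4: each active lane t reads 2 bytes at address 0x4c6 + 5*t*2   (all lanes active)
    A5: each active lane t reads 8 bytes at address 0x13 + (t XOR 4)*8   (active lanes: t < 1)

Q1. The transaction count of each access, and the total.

A1: 2 transactions
A2: 3 transactions
A3: 1 transaction
A4: 3 transactions
A5: 1 transaction

Answer: 2,3,1,3,1; total 10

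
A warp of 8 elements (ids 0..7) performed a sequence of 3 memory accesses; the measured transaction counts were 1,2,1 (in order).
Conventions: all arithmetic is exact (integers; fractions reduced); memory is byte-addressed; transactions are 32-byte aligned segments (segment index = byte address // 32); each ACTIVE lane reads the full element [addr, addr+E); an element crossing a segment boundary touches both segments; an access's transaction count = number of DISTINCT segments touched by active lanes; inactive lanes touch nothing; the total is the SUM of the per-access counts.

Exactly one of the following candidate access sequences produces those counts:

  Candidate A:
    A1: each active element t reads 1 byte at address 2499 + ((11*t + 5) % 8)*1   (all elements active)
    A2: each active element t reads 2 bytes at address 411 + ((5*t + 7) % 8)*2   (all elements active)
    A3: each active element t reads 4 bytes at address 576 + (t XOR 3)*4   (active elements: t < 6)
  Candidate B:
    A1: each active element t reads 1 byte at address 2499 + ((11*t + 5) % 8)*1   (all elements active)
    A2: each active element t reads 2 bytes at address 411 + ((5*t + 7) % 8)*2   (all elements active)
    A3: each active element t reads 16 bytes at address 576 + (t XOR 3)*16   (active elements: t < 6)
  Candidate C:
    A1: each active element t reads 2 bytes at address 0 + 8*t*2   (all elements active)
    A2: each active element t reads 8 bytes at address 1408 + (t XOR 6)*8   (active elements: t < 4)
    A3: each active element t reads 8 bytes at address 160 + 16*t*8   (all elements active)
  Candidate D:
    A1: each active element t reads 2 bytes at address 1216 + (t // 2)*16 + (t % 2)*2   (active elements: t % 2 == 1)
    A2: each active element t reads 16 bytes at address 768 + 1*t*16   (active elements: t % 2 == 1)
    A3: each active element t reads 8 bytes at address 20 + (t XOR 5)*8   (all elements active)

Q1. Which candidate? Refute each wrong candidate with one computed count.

B: A3 gives 3 transactions, not 1
C: A1 gives 4 transactions, not 1
D: A1 gives 2 transactions, not 1
A: all counts match (1,2,1)

Answer: A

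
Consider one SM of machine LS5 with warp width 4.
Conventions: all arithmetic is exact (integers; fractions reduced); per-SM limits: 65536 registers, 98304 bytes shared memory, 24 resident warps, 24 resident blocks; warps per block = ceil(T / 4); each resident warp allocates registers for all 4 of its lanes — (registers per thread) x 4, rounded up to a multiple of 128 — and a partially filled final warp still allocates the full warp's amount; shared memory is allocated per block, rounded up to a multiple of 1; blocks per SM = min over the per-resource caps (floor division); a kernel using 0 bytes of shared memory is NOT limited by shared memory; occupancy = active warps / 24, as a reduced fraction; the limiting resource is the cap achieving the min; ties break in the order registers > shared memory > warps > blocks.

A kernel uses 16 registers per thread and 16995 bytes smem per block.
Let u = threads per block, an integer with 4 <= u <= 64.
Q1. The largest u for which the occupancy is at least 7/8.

Answer: u = 48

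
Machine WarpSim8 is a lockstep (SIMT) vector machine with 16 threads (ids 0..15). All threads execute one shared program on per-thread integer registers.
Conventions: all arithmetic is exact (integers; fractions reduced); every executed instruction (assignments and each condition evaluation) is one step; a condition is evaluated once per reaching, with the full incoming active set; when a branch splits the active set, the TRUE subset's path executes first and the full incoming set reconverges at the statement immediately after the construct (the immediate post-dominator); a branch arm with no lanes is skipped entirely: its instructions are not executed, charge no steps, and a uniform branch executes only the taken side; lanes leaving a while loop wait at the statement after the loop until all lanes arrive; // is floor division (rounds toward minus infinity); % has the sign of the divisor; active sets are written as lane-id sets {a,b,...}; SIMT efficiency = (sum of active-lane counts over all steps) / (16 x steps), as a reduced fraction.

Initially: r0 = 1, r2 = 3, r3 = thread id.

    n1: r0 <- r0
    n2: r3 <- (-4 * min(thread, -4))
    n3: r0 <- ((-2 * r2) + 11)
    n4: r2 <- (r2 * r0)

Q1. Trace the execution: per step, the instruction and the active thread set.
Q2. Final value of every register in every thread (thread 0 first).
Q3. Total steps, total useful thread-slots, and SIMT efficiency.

step 0: r0 <- r0                     {0,1,2,3,4,5,6,7,8,9,10,11,12,13,14,15}
step 1: r3 <- (-4 * min(thread, -4)) {0,1,2,3,4,5,6,7,8,9,10,11,12,13,14,15}
step 2: r0 <- ((-2 * r2) + 11)       {0,1,2,3,4,5,6,7,8,9,10,11,12,13,14,15}
step 3: r2 <- (r2 * r0)              {0,1,2,3,4,5,6,7,8,9,10,11,12,13,14,15}

Answer: 4 steps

r0: 5,5,5,5,5,5,5,5,5,5,5,5,5,5,5,5
r2: 15,15,15,15,15,15,15,15,15,15,15,15,15,15,15,15
r3: 16,16,16,16,16,16,16,16,16,16,16,16,16,16,16,16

steps = 4; useful = 64; efficiency = 64/64 = 1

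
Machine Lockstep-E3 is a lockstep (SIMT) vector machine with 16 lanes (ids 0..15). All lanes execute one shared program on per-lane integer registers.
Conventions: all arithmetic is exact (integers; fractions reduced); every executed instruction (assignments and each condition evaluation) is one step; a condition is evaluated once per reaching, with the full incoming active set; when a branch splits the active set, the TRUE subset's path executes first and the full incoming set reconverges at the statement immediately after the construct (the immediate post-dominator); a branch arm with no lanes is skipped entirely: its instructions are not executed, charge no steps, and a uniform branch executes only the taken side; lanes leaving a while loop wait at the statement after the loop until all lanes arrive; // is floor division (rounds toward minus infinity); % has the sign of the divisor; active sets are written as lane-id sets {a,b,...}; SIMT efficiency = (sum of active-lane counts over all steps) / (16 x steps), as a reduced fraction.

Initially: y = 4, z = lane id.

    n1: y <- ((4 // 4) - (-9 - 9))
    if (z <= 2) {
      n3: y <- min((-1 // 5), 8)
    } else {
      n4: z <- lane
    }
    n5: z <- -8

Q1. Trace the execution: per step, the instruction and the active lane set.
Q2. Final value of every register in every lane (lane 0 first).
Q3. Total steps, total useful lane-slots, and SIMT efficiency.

step 0: y <- ((4 // 4) - (-9 - 9))   {0,1,2,3,4,5,6,7,8,9,10,11,12,13,14,15}
step 1: eval (z <= 2)                {0,1,2,3,4,5,6,7,8,9,10,11,12,13,14,15}
step 2: y <- min((-1 // 5), 8)       {0,1,2}
step 3: z <- lane                    {3,4,5,6,7,8,9,10,11,12,13,14,15}
step 4: z <- -8                      {0,1,2,3,4,5,6,7,8,9,10,11,12,13,14,15}

Answer: 5 steps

y: -1,-1,-1,19,19,19,19,19,19,19,19,19,19,19,19,19
z: -8,-8,-8,-8,-8,-8,-8,-8,-8,-8,-8,-8,-8,-8,-8,-8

steps = 5; useful = 64; efficiency = 64/80 = 4/5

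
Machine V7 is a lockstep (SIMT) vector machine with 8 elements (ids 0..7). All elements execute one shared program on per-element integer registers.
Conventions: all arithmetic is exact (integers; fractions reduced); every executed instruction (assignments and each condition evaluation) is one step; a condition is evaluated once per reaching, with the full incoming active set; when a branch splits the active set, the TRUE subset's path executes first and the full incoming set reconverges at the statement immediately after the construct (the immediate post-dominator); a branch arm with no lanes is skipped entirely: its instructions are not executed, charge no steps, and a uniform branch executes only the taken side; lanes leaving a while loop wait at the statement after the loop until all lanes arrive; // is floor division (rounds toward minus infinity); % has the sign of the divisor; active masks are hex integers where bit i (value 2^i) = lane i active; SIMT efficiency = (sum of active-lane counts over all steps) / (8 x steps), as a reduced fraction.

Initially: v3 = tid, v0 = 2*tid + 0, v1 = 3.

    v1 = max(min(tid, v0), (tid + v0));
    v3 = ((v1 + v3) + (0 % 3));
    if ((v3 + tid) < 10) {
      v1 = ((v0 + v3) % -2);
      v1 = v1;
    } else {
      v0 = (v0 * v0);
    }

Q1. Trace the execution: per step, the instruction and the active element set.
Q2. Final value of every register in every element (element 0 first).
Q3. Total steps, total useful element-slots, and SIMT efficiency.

step 0: v1 <- max(min(tid, v0), (tid + v0)) 0xff
step 1: v3 <- ((v1 + v3) + (0 % 3))  0xff
step 2: eval ((v3 + tid) < 10)       0xff
step 3: v1 <- ((v0 + v3) % -2)       0x03
step 4: v1 <- v1                     0x03
step 5: v0 <- (v0 * v0)              0xfc

Answer: 6 steps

v3: 0,4,8,12,16,20,24,28
v0: 0,2,16,36,64,100,144,196
v1: 0,0,6,9,12,15,18,21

steps = 6; useful = 34; efficiency = 34/48 = 17/24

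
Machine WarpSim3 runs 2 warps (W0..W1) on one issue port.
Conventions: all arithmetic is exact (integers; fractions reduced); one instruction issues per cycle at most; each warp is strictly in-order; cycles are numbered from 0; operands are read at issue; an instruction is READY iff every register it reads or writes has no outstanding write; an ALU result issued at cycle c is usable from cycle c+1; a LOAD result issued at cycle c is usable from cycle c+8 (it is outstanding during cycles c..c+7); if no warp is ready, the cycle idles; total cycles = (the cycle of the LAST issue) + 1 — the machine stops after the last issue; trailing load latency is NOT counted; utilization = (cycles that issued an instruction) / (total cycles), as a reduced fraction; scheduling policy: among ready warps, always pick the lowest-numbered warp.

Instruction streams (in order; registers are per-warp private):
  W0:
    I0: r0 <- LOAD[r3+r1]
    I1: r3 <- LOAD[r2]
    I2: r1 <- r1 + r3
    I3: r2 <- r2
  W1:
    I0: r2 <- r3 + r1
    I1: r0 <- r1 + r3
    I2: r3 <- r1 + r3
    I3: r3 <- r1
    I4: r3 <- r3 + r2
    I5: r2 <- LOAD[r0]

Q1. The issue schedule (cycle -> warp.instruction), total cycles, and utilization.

cycle 0: W0.I0
cycle 1: W0.I1
cycle 2: W1.I0
cycle 3: W1.I1
cycle 4: W1.I2
cycle 5: W1.I3
cycle 6: W1.I4
cycle 7: W1.I5
cycle 8: idle
cycle 9: W0.I2
cycle 10: W0.I3

Answer: 11 cycles, utilization 10/11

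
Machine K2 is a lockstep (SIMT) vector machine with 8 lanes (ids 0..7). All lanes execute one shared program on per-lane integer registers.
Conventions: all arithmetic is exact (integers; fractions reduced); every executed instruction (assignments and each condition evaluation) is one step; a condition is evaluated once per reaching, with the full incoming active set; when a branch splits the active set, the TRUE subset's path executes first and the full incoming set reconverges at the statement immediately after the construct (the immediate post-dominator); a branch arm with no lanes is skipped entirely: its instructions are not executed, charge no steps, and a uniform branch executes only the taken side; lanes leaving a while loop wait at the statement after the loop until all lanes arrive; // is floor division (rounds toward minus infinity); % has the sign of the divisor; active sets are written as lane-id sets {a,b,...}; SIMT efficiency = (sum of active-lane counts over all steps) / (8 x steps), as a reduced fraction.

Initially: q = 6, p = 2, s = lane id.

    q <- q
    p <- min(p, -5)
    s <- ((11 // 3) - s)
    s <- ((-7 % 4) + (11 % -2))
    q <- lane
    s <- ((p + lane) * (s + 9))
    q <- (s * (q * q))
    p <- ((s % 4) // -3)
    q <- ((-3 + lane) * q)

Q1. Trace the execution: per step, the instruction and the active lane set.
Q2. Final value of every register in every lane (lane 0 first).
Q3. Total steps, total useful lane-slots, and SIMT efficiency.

step 0: q <- q                       {0,1,2,3,4,5,6,7}
step 1: p <- min(p, -5)              {0,1,2,3,4,5,6,7}
step 2: s <- ((11 // 3) - s)         {0,1,2,3,4,5,6,7}
step 3: s <- ((-7 % 4) + (11 % -2))  {0,1,2,3,4,5,6,7}
step 4: q <- lane                    {0,1,2,3,4,5,6,7}
step 5: s <- ((p + lane) * (s + 9))  {0,1,2,3,4,5,6,7}
step 6: q <- (s * (q * q))           {0,1,2,3,4,5,6,7}
step 7: p <- ((s % 4) // -3)         {0,1,2,3,4,5,6,7}
step 8: q <- ((-3 + lane) * q)       {0,1,2,3,4,5,6,7}

Answer: 9 steps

q: 0,72,108,0,-144,0,972,3528
p: -1,0,-1,-1,-1,0,-1,-1
s: -45,-36,-27,-18,-9,0,9,18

steps = 9; useful = 72; efficiency = 72/72 = 1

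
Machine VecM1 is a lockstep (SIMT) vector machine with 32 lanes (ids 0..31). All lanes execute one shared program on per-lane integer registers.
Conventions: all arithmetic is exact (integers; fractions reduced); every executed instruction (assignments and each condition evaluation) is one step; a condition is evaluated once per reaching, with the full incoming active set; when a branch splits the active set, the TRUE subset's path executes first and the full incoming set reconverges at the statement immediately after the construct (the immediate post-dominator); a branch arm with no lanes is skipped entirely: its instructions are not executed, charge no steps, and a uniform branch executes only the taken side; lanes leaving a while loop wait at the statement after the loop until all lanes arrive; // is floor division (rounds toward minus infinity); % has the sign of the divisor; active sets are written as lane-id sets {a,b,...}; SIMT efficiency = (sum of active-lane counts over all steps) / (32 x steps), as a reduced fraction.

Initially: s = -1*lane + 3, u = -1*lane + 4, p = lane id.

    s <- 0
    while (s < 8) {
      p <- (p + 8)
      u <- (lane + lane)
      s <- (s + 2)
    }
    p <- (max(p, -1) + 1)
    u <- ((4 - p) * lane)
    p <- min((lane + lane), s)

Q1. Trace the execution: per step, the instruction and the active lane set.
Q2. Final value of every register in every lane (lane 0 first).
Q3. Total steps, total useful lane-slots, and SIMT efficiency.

step 0: s <- 0                       {0,1,2,3,4,5,6,7,8,9,10,11,12,13,14,15,16,17,18,19,20,21,22,23,24,25,26,27,28,29,30,31}
step 1: eval (s < 8)                 {0,1,2,3,4,5,6,7,8,9,10,11,12,13,14,15,16,17,18,19,20,21,22,23,24,25,26,27,28,29,30,31}
step 2: p <- (p + 8)                 {0,1,2,3,4,5,6,7,8,9,10,11,12,13,14,15,16,17,18,19,20,21,22,23,24,25,26,27,28,29,30,31}
step 3: u <- (lane + lane)           {0,1,2,3,4,5,6,7,8,9,10,11,12,13,14,15,16,17,18,19,20,21,22,23,24,25,26,27,28,29,30,31}
step 4: s <- (s + 2)                 {0,1,2,3,4,5,6,7,8,9,10,11,12,13,14,15,16,17,18,19,20,21,22,23,24,25,26,27,28,29,30,31}
step 5: eval (s < 8)                 {0,1,2,3,4,5,6,7,8,9,10,11,12,13,14,15,16,17,18,19,20,21,22,23,24,25,26,27,28,29,30,31}
step 6: p <- (p + 8)                 {0,1,2,3,4,5,6,7,8,9,10,11,12,13,14,15,16,17,18,19,20,21,22,23,24,25,26,27,28,29,30,31}
step 7: u <- (lane + lane)           {0,1,2,3,4,5,6,7,8,9,10,11,12,13,14,15,16,17,18,19,20,21,22,23,24,25,26,27,28,29,30,31}
step 8: s <- (s + 2)                 {0,1,2,3,4,5,6,7,8,9,10,11,12,13,14,15,16,17,18,19,20,21,22,23,24,25,26,27,28,29,30,31}
step 9: eval (s < 8)                 {0,1,2,3,4,5,6,7,8,9,10,11,12,13,14,15,16,17,18,19,20,21,22,23,24,25,26,27,28,29,30,31}
step 10: p <- (p + 8)                 {0,1,2,3,4,5,6,7,8,9,10,11,12,13,14,15,16,17,18,19,20,21,22,23,24,25,26,27,28,29,30,31}
step 11: u <- (lane + lane)           {0,1,2,3,4,5,6,7,8,9,10,11,12,13,14,15,16,17,18,19,20,21,22,23,24,25,26,27,28,29,30,31}
step 12: s <- (s + 2)                 {0,1,2,3,4,5,6,7,8,9,10,11,12,13,14,15,16,17,18,19,20,21,22,23,24,25,26,27,28,29,30,31}
step 13: eval (s < 8)                 {0,1,2,3,4,5,6,7,8,9,10,11,12,13,14,15,16,17,18,19,20,21,22,23,24,25,26,27,28,29,30,31}
step 14: p <- (p + 8)                 {0,1,2,3,4,5,6,7,8,9,10,11,12,13,14,15,16,17,18,19,20,21,22,23,24,25,26,27,28,29,30,31}
step 15: u <- (lane + lane)           {0,1,2,3,4,5,6,7,8,9,10,11,12,13,14,15,16,17,18,19,20,21,22,23,24,25,26,27,28,29,30,31}
step 16: s <- (s + 2)                 {0,1,2,3,4,5,6,7,8,9,10,11,12,13,14,15,16,17,18,19,20,21,22,23,24,25,26,27,28,29,30,31}
step 17: eval (s < 8)                 {0,1,2,3,4,5,6,7,8,9,10,11,12,13,14,15,16,17,18,19,20,21,22,23,24,25,26,27,28,29,30,31}
step 18: p <- (max(p, -1) + 1)        {0,1,2,3,4,5,6,7,8,9,10,11,12,13,14,15,16,17,18,19,20,21,22,23,24,25,26,27,28,29,30,31}
step 19: u <- ((4 - p) * lane)        {0,1,2,3,4,5,6,7,8,9,10,11,12,13,14,15,16,17,18,19,20,21,22,23,24,25,26,27,28,29,30,31}
step 20: p <- min((lane + lane), s)   {0,1,2,3,4,5,6,7,8,9,10,11,12,13,14,15,16,17,18,19,20,21,22,23,24,25,26,27,28,29,30,31}

Answer: 21 steps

s: 8,8,8,8,8,8,8,8,8,8,8,8,8,8,8,8,8,8,8,8,8,8,8,8,8,8,8,8,8,8,8,8
u: 0,-30,-62,-96,-132,-170,-210,-252,-296,-342,-390,-440,-492,-546,-602,-660,-720,-782,-846,-912,-980,-1050,-1122,-1196,-1272,-1350,-1430,-1512,-1596,-1682,-1770,-1860
p: 0,2,4,6,8,8,8,8,8,8,8,8,8,8,8,8,8,8,8,8,8,8,8,8,8,8,8,8,8,8,8,8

steps = 21; useful = 672; efficiency = 672/672 = 1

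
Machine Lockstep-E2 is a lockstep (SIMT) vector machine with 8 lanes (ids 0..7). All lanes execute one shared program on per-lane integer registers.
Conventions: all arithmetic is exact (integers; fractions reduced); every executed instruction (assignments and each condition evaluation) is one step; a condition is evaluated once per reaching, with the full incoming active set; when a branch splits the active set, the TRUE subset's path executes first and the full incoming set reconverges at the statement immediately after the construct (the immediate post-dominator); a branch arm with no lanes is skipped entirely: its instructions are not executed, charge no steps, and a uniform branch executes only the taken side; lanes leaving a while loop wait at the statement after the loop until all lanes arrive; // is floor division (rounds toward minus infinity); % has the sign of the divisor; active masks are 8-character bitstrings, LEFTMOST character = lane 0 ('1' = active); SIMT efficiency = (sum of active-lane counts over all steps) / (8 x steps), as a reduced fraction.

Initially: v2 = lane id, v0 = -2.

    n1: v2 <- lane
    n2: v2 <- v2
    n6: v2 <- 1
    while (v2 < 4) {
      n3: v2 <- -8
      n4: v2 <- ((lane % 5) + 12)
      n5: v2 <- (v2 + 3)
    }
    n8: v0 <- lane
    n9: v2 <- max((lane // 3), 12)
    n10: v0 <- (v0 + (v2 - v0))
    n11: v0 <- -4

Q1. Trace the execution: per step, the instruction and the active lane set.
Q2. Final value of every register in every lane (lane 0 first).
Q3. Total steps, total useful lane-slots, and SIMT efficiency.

step 0: v2 <- lane                   11111111
step 1: v2 <- v2                     11111111
step 2: v2 <- 1                      11111111
step 3: eval (v2 < 4)                11111111
step 4: v2 <- -8                     11111111
step 5: v2 <- ((lane % 5) + 12)      11111111
step 6: v2 <- (v2 + 3)               11111111
step 7: eval (v2 < 4)                11111111
step 8: v0 <- lane                   11111111
step 9: v2 <- max((lane // 3), 12)   11111111
step 10: v0 <- (v0 + (v2 - v0))       11111111
step 11: v0 <- -4                     11111111

Answer: 12 steps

v2: 12,12,12,12,12,12,12,12
v0: -4,-4,-4,-4,-4,-4,-4,-4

steps = 12; useful = 96; efficiency = 96/96 = 1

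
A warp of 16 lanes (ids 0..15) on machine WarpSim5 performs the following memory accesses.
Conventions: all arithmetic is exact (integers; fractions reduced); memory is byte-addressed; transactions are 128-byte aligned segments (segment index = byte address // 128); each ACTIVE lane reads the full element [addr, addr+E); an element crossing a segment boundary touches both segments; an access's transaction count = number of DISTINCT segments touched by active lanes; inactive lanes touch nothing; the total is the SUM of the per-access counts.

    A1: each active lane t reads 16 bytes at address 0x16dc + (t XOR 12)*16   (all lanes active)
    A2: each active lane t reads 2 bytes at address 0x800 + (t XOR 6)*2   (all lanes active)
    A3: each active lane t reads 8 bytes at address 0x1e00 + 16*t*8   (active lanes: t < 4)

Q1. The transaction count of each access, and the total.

A1: 3 transactions
A2: 1 transaction
A3: 4 transactions

Answer: 3,1,4; total 8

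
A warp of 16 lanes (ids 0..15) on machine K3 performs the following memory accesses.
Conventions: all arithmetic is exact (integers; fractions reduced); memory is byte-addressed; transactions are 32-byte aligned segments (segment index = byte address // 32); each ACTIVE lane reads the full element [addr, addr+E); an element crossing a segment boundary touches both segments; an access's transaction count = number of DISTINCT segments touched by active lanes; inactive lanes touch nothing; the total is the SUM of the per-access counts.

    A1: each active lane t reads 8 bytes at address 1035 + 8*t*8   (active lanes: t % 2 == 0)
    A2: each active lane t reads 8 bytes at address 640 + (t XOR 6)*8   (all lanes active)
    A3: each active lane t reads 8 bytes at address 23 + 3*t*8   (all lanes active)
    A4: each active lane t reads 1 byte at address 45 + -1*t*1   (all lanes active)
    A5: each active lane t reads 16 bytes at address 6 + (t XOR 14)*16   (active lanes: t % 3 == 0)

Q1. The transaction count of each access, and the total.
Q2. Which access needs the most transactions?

A1: 8 transactions
A2: 4 transactions
A3: 13 transactions
A4: 2 transactions
A5: 6 transactions

Answer: 8,4,13,2,6; total 33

Answer: A3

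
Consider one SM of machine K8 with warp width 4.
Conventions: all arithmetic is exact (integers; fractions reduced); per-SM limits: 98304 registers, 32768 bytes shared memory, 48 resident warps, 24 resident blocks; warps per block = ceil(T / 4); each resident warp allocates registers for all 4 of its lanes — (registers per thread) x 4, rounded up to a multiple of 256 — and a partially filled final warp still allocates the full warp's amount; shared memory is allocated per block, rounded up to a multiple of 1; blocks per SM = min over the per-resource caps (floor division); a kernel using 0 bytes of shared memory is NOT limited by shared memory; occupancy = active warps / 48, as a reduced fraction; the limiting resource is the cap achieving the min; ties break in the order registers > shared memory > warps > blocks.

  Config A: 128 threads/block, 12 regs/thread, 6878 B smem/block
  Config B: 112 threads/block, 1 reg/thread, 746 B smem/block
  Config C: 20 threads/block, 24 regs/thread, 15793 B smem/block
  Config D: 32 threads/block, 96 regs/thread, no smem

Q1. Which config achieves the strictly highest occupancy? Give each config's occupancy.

occupancies: A 2/3, B 7/12, C 5/24, D 1

Answer: D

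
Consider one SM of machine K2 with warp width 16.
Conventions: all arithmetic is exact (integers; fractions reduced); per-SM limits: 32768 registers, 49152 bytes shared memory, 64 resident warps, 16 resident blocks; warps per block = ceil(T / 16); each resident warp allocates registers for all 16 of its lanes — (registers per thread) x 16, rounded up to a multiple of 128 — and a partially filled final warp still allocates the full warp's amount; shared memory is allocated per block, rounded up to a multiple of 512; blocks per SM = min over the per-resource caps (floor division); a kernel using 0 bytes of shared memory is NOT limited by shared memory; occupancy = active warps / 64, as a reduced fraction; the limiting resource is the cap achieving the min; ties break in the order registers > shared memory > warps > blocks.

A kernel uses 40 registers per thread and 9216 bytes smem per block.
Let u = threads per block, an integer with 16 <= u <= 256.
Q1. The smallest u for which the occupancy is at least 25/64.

Answer: u = 65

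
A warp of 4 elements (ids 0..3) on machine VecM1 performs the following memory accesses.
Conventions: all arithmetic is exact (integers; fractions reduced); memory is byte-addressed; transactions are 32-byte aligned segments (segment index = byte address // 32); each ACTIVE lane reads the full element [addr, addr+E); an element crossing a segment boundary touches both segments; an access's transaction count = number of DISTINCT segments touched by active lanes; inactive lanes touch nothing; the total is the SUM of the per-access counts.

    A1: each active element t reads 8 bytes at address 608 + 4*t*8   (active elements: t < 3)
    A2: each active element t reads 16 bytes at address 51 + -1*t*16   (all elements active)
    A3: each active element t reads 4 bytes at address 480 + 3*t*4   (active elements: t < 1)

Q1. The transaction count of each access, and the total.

A1: 3 transactions
A2: 3 transactions
A3: 1 transaction

Answer: 3,3,1; total 7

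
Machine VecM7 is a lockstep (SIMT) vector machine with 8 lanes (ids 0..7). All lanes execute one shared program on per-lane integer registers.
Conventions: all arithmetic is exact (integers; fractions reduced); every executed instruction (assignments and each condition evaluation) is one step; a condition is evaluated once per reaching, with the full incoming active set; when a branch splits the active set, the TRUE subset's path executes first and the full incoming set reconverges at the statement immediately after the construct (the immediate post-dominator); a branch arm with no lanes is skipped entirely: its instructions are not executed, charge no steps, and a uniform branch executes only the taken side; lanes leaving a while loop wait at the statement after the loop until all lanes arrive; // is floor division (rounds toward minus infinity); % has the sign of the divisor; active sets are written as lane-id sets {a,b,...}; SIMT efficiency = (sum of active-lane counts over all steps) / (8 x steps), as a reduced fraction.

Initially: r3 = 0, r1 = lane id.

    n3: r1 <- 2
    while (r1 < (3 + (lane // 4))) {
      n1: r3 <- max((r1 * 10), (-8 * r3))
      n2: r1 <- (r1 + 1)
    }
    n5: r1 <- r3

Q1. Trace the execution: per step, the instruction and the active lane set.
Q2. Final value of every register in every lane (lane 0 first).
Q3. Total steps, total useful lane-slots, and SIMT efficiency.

step 0: r1 <- 2                      {0,1,2,3,4,5,6,7}
step 1: eval (r1 < (3 + (lane // 4))) {0,1,2,3,4,5,6,7}
step 2: r3 <- max((r1 * 10), (-8 * r3)) {0,1,2,3,4,5,6,7}
step 3: r1 <- (r1 + 1)               {0,1,2,3,4,5,6,7}
step 4: eval (r1 < (3 + (lane // 4))) {0,1,2,3,4,5,6,7}
step 5: r3 <- max((r1 * 10), (-8 * r3)) {4,5,6,7}
step 6: r1 <- (r1 + 1)               {4,5,6,7}
step 7: eval (r1 < (3 + (lane // 4))) {4,5,6,7}
step 8: r1 <- r3                     {0,1,2,3,4,5,6,7}

Answer: 9 steps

r3: 20,20,20,20,30,30,30,30
r1: 20,20,20,20,30,30,30,30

steps = 9; useful = 60; efficiency = 60/72 = 5/6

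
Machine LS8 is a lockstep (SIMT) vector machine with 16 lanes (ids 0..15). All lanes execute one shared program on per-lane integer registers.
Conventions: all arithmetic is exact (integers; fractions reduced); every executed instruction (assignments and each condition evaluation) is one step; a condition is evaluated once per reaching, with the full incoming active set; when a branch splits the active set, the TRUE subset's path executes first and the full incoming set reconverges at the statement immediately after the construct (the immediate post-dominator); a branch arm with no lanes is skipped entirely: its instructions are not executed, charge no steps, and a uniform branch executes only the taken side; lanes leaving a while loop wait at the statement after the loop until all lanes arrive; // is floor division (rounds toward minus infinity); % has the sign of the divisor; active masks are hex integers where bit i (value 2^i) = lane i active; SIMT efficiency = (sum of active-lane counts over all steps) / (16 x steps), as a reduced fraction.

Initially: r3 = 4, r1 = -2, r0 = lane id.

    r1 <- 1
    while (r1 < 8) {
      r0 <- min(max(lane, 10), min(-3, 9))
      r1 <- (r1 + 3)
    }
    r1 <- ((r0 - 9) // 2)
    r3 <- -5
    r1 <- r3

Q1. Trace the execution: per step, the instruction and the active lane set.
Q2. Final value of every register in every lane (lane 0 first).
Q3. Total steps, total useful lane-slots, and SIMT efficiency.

step 0: r1 <- 1                      0xffff
step 1: eval (r1 < 8)                0xffff
step 2: r0 <- min(max(lane, 10), min(-3, 9)) 0xffff
step 3: r1 <- (r1 + 3)               0xffff
step 4: eval (r1 < 8)                0xffff
step 5: r0 <- min(max(lane, 10), min(-3, 9)) 0xffff
step 6: r1 <- (r1 + 3)               0xffff
step 7: eval (r1 < 8)                0xffff
step 8: r0 <- min(max(lane, 10), min(-3, 9)) 0xffff
step 9: r1 <- (r1 + 3)               0xffff
step 10: eval (r1 < 8)                0xffff
step 11: r1 <- ((r0 - 9) // 2)        0xffff
step 12: r3 <- -5                     0xffff
step 13: r1 <- r3                     0xffff

Answer: 14 steps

r3: -5,-5,-5,-5,-5,-5,-5,-5,-5,-5,-5,-5,-5,-5,-5,-5
r1: -5,-5,-5,-5,-5,-5,-5,-5,-5,-5,-5,-5,-5,-5,-5,-5
r0: -3,-3,-3,-3,-3,-3,-3,-3,-3,-3,-3,-3,-3,-3,-3,-3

steps = 14; useful = 224; efficiency = 224/224 = 1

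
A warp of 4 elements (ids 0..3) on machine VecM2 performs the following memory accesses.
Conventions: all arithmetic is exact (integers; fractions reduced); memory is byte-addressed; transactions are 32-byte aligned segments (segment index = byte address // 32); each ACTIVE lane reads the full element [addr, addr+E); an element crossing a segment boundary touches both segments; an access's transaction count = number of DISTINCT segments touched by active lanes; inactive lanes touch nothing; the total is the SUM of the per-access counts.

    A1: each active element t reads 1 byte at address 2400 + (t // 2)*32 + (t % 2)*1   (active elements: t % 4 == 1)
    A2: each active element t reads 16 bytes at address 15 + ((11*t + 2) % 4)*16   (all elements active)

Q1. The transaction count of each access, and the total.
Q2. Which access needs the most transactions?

A1: 1 transaction
A2: 3 transactions

Answer: 1,3; total 4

Answer: A2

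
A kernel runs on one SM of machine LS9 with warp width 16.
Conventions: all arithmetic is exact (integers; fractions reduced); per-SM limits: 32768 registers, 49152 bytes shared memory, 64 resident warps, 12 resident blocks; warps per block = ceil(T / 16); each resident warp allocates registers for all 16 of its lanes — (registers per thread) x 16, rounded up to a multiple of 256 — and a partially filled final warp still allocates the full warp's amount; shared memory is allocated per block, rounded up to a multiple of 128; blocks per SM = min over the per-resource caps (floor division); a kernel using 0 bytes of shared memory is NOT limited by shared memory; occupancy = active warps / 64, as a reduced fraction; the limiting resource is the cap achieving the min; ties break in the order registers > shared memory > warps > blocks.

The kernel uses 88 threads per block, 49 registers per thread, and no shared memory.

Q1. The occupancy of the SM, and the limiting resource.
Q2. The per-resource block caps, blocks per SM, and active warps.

Answer: occupancy 15/32, limited by registers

registers: 5 blocks
shared memory: no limit (kernel uses none)
warps: 10 blocks
blocks: 12 blocks

Answer: 5 blocks, 30 active warps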